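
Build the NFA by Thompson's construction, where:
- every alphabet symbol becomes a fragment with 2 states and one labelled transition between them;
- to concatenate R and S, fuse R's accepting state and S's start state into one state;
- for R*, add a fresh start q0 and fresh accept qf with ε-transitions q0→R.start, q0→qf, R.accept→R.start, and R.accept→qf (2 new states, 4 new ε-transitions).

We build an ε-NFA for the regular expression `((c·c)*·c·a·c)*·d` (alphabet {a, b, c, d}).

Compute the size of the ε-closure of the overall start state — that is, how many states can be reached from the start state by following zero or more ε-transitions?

5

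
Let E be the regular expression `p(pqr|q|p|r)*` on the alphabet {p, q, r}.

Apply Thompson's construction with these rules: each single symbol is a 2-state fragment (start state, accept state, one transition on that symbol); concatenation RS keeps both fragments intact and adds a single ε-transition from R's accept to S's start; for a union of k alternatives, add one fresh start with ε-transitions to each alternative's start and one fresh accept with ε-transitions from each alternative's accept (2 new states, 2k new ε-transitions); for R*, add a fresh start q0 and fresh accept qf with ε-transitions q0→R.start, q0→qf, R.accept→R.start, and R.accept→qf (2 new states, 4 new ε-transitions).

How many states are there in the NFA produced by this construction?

Per subexpression:
Each of the 7 symbol leaves contributes a 2-state fragment.
  pqr = 6 states
  pqr|q|p|r = 14 states
  (pqr|q|p|r)* = 16 states
  p(pqr|q|p|r)* = 18 states

18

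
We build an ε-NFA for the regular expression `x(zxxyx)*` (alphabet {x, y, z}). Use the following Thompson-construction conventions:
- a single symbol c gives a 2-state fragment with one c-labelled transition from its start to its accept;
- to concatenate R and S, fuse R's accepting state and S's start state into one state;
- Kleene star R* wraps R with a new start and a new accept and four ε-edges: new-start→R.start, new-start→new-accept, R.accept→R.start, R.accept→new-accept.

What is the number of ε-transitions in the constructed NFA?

Building bottom-up:
Each of the 6 symbol leaves contributes 0 ε-transitions.
  zxxyx : 0 ε-transitions
  (zxxyx)* : 4 ε-transitions
  x(zxxyx)* : 4 ε-transitions

4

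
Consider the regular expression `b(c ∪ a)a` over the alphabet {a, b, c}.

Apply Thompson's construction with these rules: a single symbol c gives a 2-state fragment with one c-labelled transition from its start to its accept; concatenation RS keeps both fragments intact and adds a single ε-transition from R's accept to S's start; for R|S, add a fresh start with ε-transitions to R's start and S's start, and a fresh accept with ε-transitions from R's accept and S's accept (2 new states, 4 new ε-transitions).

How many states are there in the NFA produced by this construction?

10

Building bottom-up:
Each of the 4 symbol leaves contributes a 2-state fragment.
  c ∪ a = 6 states
  b(c ∪ a)a = 10 states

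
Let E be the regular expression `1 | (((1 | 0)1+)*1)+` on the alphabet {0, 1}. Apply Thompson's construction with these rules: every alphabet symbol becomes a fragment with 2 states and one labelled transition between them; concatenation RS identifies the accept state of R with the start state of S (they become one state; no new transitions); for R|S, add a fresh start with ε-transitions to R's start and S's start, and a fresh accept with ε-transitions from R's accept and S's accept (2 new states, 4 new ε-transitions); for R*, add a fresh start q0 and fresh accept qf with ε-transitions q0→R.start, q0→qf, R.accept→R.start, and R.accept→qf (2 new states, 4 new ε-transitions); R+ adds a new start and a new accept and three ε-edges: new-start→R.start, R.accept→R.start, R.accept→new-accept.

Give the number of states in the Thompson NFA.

By structural recursion:
Each of the 5 symbol leaves contributes a 2-state fragment.
  1 | 0 → 6 states
  1+ → 4 states
  (1 | 0)1+ → 9 states
  ((1 | 0)1+)* → 11 states
  ((1 | 0)1+)*1 → 12 states
  (((1 | 0)1+)*1)+ → 14 states
  1 | (((1 | 0)1+)*1)+ → 18 states

18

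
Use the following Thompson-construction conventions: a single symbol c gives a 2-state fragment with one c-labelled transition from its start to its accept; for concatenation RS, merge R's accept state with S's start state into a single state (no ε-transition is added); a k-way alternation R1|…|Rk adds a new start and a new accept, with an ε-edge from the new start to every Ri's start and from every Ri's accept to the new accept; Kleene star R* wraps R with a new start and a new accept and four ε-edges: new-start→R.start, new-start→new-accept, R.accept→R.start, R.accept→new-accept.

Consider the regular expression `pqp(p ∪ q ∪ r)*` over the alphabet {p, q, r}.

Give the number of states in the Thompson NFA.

Per subexpression:
Each of the 6 symbol leaves contributes a 2-state fragment.
  p ∪ q ∪ r → 8 states
  (p ∪ q ∪ r)* → 10 states
  pqp(p ∪ q ∪ r)* → 13 states

13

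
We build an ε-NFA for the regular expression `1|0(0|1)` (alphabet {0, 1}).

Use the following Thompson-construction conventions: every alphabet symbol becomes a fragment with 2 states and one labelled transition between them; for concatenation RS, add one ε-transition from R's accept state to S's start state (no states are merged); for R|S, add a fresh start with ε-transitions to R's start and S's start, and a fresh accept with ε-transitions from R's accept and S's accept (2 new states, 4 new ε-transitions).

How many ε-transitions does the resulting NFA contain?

9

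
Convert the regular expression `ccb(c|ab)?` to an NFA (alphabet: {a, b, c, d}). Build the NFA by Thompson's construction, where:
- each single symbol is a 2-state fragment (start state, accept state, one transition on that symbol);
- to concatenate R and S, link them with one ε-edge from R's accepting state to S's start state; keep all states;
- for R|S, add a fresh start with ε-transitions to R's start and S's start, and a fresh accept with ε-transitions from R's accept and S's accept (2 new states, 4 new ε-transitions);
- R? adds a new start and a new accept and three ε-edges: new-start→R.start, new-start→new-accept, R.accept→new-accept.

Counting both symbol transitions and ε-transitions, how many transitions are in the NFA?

By structural recursion:
Each of the 6 symbol leaves contributes 1 transition (1 symbol, 0 ε).
  ab → 3 transitions (2 symbol, 1 ε)
  c|ab → 8 transitions (3 symbol, 5 ε)
  (c|ab)? → 11 transitions (3 symbol, 8 ε)
  ccb(c|ab)? → 17 transitions (6 symbol, 11 ε)

17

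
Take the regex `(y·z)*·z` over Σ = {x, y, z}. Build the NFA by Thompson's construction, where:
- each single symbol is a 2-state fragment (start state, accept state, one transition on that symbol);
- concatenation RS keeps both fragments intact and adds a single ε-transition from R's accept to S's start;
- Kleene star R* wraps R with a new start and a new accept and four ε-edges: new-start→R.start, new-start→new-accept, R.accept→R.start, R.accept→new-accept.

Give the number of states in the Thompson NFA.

8

Per subexpression:
Each of the 3 symbol leaves contributes a 2-state fragment.
  y·z = 4 states
  (y·z)* = 6 states
  (y·z)*·z = 8 states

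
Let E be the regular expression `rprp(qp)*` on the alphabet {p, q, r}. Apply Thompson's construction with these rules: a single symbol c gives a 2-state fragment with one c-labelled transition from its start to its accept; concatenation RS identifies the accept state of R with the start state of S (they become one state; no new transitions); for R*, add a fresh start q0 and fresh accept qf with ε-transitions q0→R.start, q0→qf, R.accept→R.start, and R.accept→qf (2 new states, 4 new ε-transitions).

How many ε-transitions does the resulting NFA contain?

4

Recursing over subexpressions:
Each of the 6 symbol leaves contributes 0 ε-transitions.
  qp — 0 ε-transitions
  (qp)* — 4 ε-transitions
  rprp(qp)* — 4 ε-transitions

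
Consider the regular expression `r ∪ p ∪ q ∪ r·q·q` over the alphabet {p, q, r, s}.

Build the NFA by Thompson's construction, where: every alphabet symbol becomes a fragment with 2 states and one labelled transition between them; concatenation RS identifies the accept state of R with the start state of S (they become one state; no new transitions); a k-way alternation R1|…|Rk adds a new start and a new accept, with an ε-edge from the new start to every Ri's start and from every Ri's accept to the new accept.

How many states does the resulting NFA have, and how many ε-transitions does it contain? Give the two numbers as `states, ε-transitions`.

12, 8

Building bottom-up:
Each of the 6 symbol leaves contributes 2 states and 0 ε-transitions.
  r·q·q → 4 states, 0 ε-transitions
  r ∪ p ∪ q ∪ r·q·q → 12 states, 8 ε-transitions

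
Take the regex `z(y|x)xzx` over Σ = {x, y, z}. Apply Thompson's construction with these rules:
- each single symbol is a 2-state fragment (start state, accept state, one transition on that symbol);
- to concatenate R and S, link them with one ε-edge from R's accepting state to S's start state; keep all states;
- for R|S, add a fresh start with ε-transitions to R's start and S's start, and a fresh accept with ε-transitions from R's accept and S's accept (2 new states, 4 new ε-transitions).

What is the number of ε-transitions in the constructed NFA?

8

Per subexpression:
Each of the 6 symbol leaves contributes 0 ε-transitions.
  y|x — 4 ε-transitions
  z(y|x)xzx — 8 ε-transitions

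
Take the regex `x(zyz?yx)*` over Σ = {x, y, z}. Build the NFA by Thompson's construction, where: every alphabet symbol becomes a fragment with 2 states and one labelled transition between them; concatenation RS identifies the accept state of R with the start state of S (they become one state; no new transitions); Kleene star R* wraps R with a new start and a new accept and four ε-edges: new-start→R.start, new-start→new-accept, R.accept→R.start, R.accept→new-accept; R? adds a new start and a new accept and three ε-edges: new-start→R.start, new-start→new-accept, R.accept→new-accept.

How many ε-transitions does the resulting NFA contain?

7

Bottom-up over the parse tree:
Each of the 6 symbol leaves contributes 0 ε-transitions.
  z? — 3 ε-transitions
  zyz?yx — 3 ε-transitions
  (zyz?yx)* — 7 ε-transitions
  x(zyz?yx)* — 7 ε-transitions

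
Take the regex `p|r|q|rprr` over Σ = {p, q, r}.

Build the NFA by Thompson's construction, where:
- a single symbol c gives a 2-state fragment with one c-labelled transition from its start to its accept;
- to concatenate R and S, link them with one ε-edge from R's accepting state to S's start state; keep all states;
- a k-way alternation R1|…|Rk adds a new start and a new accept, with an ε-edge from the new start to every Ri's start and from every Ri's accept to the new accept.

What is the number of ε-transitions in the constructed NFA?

11

By structural recursion:
Each of the 7 symbol leaves contributes 0 ε-transitions.
  rprr : 3 ε-transitions
  p|r|q|rprr : 11 ε-transitions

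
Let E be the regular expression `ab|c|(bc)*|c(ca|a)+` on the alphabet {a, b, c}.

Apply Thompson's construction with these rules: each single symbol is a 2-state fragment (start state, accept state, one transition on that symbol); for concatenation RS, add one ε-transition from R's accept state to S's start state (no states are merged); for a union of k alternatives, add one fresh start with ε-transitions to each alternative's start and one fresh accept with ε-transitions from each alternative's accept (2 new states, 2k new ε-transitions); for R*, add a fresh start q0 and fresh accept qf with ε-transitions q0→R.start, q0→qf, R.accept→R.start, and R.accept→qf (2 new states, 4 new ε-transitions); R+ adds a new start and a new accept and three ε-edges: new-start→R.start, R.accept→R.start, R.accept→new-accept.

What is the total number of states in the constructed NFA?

26

Building bottom-up:
Each of the 9 symbol leaves contributes a 2-state fragment.
  ab = 4 states
  bc = 4 states
  (bc)* = 6 states
  ca = 4 states
  ca|a = 8 states
  (ca|a)+ = 10 states
  c(ca|a)+ = 12 states
  ab|c|(bc)*|c(ca|a)+ = 26 states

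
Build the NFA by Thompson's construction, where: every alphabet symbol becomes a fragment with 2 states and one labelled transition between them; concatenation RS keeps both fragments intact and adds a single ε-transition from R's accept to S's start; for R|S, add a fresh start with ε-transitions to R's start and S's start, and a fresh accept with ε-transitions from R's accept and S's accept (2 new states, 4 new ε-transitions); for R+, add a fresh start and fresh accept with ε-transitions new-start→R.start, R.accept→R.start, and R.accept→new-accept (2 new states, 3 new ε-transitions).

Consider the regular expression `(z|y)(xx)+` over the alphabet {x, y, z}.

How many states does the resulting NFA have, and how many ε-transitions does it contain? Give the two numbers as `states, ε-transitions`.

12, 9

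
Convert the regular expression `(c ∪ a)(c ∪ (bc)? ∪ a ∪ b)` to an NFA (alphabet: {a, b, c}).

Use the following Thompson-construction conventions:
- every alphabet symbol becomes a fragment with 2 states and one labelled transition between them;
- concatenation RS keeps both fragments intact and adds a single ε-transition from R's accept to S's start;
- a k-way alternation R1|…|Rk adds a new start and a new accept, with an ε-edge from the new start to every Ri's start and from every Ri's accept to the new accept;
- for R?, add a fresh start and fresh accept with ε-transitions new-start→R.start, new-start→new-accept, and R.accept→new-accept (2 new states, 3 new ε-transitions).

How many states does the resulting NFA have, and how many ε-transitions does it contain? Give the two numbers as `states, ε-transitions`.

Building bottom-up:
Each of the 7 symbol leaves contributes 2 states and 0 ε-transitions.
  c ∪ a : 6 states, 4 ε-transitions
  bc : 4 states, 1 ε-transition
  (bc)? : 6 states, 4 ε-transitions
  c ∪ (bc)? ∪ a ∪ b : 14 states, 12 ε-transitions
  (c ∪ a)(c ∪ (bc)? ∪ a ∪ b) : 20 states, 17 ε-transitions

20, 17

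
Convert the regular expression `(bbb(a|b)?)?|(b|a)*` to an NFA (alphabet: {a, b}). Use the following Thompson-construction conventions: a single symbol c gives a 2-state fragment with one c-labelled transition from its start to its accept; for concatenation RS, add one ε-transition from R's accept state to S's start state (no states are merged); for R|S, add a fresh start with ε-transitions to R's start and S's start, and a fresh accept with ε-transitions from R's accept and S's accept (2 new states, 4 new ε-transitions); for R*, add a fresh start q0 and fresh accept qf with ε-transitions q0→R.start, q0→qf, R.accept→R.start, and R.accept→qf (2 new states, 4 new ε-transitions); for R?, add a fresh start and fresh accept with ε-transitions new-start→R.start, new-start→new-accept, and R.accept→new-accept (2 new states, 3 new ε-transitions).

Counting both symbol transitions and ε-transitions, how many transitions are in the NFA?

Bottom-up over the parse tree:
Each of the 7 symbol leaves contributes 1 transition (1 symbol, 0 ε).
  a|b : 6 transitions (2 symbol, 4 ε)
  (a|b)? : 9 transitions (2 symbol, 7 ε)
  bbb(a|b)? : 15 transitions (5 symbol, 10 ε)
  (bbb(a|b)?)? : 18 transitions (5 symbol, 13 ε)
  b|a : 6 transitions (2 symbol, 4 ε)
  (b|a)* : 10 transitions (2 symbol, 8 ε)
  (bbb(a|b)?)?|(b|a)* : 32 transitions (7 symbol, 25 ε)

32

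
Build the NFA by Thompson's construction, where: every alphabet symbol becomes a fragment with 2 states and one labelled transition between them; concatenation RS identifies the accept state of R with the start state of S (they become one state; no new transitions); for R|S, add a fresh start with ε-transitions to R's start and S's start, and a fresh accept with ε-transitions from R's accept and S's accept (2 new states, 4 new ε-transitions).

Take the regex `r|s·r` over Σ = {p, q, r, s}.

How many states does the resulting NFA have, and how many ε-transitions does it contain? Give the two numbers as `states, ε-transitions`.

7, 4

By structural recursion:
Each of the 3 symbol leaves contributes 2 states and 0 ε-transitions.
  s·r — 3 states, 0 ε-transitions
  r|s·r — 7 states, 4 ε-transitions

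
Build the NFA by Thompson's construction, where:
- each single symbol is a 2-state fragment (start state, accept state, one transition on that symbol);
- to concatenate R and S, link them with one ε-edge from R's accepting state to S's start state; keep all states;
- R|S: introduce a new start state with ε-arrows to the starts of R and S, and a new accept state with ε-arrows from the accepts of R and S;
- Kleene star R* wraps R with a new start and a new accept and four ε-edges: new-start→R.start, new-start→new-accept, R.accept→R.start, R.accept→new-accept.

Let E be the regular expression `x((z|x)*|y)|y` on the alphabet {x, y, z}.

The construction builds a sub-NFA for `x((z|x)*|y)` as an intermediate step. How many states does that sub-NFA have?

14

Fragment for `x((z|x)*|y)`:
Each of the 4 symbol leaves contributes a 2-state fragment.
  z|x → 6 states
  (z|x)* → 8 states
  (z|x)*|y → 12 states
  x((z|x)*|y) → 14 states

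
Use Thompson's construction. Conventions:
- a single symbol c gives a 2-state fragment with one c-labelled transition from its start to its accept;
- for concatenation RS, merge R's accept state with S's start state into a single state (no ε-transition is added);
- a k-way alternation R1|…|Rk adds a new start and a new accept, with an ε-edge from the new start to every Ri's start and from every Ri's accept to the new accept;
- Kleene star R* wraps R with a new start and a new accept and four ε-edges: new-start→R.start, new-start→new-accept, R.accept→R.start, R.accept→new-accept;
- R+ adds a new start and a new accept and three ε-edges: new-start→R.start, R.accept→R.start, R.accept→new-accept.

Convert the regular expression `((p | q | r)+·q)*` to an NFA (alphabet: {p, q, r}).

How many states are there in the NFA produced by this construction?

Per subexpression:
Each of the 4 symbol leaves contributes a 2-state fragment.
  p | q | r = 8 states
  (p | q | r)+ = 10 states
  (p | q | r)+·q = 11 states
  ((p | q | r)+·q)* = 13 states

13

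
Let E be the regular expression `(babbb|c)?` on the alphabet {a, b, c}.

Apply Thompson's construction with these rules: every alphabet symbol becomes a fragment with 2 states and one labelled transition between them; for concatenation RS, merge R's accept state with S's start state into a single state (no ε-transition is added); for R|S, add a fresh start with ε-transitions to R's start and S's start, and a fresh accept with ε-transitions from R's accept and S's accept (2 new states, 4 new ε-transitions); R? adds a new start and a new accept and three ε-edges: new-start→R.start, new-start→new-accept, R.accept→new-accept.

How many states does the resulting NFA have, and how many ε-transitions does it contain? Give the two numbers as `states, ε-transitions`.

Building bottom-up:
Each of the 6 symbol leaves contributes 2 states and 0 ε-transitions.
  babbb → 6 states, 0 ε-transitions
  babbb|c → 10 states, 4 ε-transitions
  (babbb|c)? → 12 states, 7 ε-transitions

12, 7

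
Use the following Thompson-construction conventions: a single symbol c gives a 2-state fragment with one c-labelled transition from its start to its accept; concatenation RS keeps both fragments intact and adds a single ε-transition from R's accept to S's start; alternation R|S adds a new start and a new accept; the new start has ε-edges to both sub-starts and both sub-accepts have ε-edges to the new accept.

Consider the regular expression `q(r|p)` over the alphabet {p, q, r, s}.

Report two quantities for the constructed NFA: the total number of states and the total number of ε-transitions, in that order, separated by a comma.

By structural recursion:
Each of the 3 symbol leaves contributes 2 states and 0 ε-transitions.
  r|p : 6 states, 4 ε-transitions
  q(r|p) : 8 states, 5 ε-transitions

8, 5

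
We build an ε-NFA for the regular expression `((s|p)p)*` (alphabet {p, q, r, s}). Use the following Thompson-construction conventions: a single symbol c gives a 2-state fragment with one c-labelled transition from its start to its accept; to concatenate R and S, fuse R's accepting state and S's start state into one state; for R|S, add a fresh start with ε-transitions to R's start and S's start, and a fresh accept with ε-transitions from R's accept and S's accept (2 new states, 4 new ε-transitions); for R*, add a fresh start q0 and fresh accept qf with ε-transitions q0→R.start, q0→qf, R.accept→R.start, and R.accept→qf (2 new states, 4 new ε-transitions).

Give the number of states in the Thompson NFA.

9

Per subexpression:
Each of the 3 symbol leaves contributes a 2-state fragment.
  s|p — 6 states
  (s|p)p — 7 states
  ((s|p)p)* — 9 states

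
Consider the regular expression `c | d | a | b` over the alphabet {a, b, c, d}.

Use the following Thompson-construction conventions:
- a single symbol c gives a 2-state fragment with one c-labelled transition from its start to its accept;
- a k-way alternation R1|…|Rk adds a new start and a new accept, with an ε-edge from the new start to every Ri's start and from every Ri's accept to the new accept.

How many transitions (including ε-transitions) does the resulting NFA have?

12

Per subexpression:
Each of the 4 symbol leaves contributes 1 transition (1 symbol, 0 ε).
  c | d | a | b — 12 transitions (4 symbol, 8 ε)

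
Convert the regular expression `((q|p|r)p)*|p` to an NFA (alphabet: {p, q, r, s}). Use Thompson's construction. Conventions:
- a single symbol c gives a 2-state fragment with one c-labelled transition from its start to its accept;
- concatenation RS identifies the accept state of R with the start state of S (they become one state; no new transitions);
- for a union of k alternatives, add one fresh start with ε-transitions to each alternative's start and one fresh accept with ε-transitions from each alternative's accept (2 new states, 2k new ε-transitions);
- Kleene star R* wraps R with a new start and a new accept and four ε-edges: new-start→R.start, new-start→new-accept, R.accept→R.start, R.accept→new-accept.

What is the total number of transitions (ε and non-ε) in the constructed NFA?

Building bottom-up:
Each of the 5 symbol leaves contributes 1 transition (1 symbol, 0 ε).
  q|p|r — 9 transitions (3 symbol, 6 ε)
  (q|p|r)p — 10 transitions (4 symbol, 6 ε)
  ((q|p|r)p)* — 14 transitions (4 symbol, 10 ε)
  ((q|p|r)p)*|p — 19 transitions (5 symbol, 14 ε)

19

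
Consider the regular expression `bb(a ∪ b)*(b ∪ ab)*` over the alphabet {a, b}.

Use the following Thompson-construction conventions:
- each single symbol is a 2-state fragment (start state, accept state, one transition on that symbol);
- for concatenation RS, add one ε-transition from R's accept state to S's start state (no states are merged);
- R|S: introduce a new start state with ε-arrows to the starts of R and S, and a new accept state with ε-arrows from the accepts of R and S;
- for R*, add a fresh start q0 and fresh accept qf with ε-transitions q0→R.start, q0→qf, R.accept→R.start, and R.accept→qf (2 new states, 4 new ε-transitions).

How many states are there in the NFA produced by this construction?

Bottom-up over the parse tree:
Each of the 7 symbol leaves contributes a 2-state fragment.
  a ∪ b — 6 states
  (a ∪ b)* — 8 states
  ab — 4 states
  b ∪ ab — 8 states
  (b ∪ ab)* — 10 states
  bb(a ∪ b)*(b ∪ ab)* — 22 states

22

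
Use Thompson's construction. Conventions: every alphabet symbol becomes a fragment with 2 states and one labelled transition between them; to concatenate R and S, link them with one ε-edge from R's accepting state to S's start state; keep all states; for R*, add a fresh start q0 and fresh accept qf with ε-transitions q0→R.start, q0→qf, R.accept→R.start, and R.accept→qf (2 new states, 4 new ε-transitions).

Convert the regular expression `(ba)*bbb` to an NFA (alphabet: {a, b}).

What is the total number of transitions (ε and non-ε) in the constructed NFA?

13

Recursing over subexpressions:
Each of the 5 symbol leaves contributes 1 transition (1 symbol, 0 ε).
  ba : 3 transitions (2 symbol, 1 ε)
  (ba)* : 7 transitions (2 symbol, 5 ε)
  (ba)*bbb : 13 transitions (5 symbol, 8 ε)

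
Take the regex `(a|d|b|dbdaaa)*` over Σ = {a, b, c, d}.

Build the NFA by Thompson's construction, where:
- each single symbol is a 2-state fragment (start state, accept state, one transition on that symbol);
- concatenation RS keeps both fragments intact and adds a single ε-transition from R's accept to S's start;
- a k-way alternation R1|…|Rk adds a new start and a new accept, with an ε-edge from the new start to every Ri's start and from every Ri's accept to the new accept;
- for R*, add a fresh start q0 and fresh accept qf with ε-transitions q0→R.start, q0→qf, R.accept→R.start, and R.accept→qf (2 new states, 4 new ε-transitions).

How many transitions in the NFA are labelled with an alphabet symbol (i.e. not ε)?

Recursing over subexpressions:
Each of the 9 symbol leaves contributes exactly 1 symbol transition.
  dbdaaa = 6 symbol transitions
  a|d|b|dbdaaa = 9 symbol transitions
  (a|d|b|dbdaaa)* = 9 symbol transitions

9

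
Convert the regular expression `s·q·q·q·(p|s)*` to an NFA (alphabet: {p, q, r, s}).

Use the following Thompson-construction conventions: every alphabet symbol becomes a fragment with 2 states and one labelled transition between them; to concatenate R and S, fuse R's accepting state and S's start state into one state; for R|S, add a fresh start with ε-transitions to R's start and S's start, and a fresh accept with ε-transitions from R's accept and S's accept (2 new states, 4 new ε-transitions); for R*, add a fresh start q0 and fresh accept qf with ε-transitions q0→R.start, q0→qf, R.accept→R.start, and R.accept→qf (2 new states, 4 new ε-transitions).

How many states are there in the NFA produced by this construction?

By structural recursion:
Each of the 6 symbol leaves contributes a 2-state fragment.
  p|s = 6 states
  (p|s)* = 8 states
  s·q·q·q·(p|s)* = 12 states

12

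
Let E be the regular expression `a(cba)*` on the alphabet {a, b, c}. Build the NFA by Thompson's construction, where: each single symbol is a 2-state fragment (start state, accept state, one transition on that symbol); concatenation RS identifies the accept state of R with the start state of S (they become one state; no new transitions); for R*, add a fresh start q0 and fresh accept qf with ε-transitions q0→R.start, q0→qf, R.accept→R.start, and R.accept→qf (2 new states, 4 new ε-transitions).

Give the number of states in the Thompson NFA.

7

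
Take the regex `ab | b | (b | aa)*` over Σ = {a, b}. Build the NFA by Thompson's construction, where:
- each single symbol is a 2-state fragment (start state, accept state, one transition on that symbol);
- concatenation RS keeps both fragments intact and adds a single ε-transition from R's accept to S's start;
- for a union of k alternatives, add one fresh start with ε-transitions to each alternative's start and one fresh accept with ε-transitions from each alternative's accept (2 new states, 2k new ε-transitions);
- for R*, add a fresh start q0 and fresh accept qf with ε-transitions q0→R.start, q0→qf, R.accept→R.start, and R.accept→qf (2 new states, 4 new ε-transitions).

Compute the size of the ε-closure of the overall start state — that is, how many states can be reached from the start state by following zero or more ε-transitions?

9

Compute the ε-closure size of each fragment's start state recursively; a symbol fragment's start has no outgoing ε-edge, so its closure is just itself (size 1).
  ab → |ε-closure| equals the left operand's closure size = 1 (its accept is not ε-reachable, so the closure stops there)
  aa → |ε-closure| equals the left operand's closure size = 1 (its accept is not ε-reachable, so the closure stops there)
  b | aa → |ε-closure| = 1 + 1 + 1 = 3 (the new accept is not ε-reachable since no branch accepts ε)
  (b | aa)* → the star's fresh start ε-reaches both the body's start and the fresh accept: |ε-closure| = 2 + 3 = 5
  ab | b | (b | aa)* → |ε-closure| = 1 (new start) + (1 + 1 + 5) + 1 (new accept, since some branch ε-reaches its own accept) = 9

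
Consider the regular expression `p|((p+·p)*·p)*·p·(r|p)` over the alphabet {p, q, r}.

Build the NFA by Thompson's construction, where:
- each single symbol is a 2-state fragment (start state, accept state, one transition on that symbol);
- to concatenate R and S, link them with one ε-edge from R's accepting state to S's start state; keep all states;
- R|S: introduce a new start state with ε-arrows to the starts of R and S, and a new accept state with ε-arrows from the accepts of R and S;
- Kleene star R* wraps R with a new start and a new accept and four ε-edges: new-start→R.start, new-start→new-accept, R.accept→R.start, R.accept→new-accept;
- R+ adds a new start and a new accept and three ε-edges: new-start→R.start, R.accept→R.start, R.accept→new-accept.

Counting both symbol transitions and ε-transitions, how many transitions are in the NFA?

30

Building bottom-up:
Each of the 7 symbol leaves contributes 1 transition (1 symbol, 0 ε).
  p+ — 4 transitions (1 symbol, 3 ε)
  p+·p — 6 transitions (2 symbol, 4 ε)
  (p+·p)* — 10 transitions (2 symbol, 8 ε)
  (p+·p)*·p — 12 transitions (3 symbol, 9 ε)
  ((p+·p)*·p)* — 16 transitions (3 symbol, 13 ε)
  r|p — 6 transitions (2 symbol, 4 ε)
  ((p+·p)*·p)*·p·(r|p) — 25 transitions (6 symbol, 19 ε)
  p|((p+·p)*·p)*·p·(r|p) — 30 transitions (7 symbol, 23 ε)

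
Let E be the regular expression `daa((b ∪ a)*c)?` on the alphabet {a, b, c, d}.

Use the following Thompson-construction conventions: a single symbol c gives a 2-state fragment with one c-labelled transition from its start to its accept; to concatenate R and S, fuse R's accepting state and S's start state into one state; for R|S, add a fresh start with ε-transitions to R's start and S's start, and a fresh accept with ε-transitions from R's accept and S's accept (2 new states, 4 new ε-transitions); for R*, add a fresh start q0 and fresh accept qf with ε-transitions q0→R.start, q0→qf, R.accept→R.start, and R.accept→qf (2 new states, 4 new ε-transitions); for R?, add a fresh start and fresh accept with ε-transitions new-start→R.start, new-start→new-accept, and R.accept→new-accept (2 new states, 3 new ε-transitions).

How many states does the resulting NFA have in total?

Bottom-up over the parse tree:
Each of the 6 symbol leaves contributes a 2-state fragment.
  b ∪ a = 6 states
  (b ∪ a)* = 8 states
  (b ∪ a)*c = 9 states
  ((b ∪ a)*c)? = 11 states
  daa((b ∪ a)*c)? = 14 states

14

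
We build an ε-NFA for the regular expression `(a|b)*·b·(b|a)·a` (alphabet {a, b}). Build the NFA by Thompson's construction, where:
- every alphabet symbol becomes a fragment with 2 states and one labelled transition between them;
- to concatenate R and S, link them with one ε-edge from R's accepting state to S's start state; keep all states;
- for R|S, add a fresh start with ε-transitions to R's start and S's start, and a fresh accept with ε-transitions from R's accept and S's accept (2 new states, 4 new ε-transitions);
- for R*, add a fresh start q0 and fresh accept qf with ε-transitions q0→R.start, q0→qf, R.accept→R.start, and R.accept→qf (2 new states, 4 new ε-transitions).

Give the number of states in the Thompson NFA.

Recursing over subexpressions:
Each of the 6 symbol leaves contributes a 2-state fragment.
  a|b — 6 states
  (a|b)* — 8 states
  b|a — 6 states
  (a|b)*·b·(b|a)·a — 18 states

18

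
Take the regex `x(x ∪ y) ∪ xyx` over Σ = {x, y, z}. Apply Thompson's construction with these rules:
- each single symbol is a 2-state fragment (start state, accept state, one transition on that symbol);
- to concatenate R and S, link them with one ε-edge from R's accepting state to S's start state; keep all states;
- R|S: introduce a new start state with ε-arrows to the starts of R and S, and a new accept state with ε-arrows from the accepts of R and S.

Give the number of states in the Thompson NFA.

16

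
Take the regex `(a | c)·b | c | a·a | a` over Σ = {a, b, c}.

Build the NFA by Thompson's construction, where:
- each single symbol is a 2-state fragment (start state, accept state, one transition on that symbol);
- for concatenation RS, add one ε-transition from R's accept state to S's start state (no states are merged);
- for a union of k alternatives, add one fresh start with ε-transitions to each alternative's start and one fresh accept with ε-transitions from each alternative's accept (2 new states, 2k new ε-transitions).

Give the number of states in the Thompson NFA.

18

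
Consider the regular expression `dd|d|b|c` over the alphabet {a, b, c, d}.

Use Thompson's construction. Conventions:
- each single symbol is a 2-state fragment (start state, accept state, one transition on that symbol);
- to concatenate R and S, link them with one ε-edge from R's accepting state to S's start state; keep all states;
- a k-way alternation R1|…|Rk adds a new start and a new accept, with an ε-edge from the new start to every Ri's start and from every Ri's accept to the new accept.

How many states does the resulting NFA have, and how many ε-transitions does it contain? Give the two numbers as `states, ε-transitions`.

12, 9

Bottom-up over the parse tree:
Each of the 5 symbol leaves contributes 2 states and 0 ε-transitions.
  dd : 4 states, 1 ε-transition
  dd|d|b|c : 12 states, 9 ε-transitions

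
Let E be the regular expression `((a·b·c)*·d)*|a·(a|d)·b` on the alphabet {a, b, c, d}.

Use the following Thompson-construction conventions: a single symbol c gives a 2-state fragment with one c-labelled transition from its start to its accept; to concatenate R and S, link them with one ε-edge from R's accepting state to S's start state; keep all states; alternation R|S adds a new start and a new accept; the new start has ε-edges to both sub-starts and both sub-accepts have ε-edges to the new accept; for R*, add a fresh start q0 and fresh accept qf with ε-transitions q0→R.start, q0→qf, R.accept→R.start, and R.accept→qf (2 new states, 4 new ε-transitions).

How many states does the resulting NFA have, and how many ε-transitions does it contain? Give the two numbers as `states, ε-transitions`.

24, 21

By structural recursion:
Each of the 8 symbol leaves contributes 2 states and 0 ε-transitions.
  a·b·c — 6 states, 2 ε-transitions
  (a·b·c)* — 8 states, 6 ε-transitions
  (a·b·c)*·d — 10 states, 7 ε-transitions
  ((a·b·c)*·d)* — 12 states, 11 ε-transitions
  a|d — 6 states, 4 ε-transitions
  a·(a|d)·b — 10 states, 6 ε-transitions
  ((a·b·c)*·d)*|a·(a|d)·b — 24 states, 21 ε-transitions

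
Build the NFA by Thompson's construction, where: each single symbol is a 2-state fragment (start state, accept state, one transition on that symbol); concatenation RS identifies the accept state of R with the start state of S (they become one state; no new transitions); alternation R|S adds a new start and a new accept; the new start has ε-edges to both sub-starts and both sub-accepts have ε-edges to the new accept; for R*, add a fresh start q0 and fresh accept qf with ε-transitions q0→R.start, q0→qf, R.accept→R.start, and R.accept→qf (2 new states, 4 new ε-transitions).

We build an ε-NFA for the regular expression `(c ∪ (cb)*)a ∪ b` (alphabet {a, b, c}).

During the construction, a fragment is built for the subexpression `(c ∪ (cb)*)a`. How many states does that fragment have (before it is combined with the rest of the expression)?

Fragment for `(c ∪ (cb)*)a`:
Each of the 4 symbol leaves contributes a 2-state fragment.
  cb → 3 states
  (cb)* → 5 states
  c ∪ (cb)* → 9 states
  (c ∪ (cb)*)a → 10 states

10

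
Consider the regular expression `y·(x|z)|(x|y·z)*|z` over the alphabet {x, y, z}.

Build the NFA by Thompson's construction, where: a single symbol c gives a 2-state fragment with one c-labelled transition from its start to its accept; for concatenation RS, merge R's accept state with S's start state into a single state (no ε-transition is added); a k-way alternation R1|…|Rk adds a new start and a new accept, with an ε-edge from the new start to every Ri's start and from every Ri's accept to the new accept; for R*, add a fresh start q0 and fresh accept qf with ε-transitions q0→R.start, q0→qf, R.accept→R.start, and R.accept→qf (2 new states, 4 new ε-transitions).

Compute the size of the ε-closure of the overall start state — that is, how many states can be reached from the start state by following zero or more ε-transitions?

9

Work bottom-up. For each fragment F, track |ε-closure(F.start)| and whether F's accept lies in that closure (i.e. whether F accepts ε). A single-symbol fragment has closure size 1 and does not accept ε.
  x|z — |ε-closure| = 1 + 1 + 1 = 3 (the new accept is not ε-reachable since no branch accepts ε)
  y·(x|z) — |ε-closure| equals the left operand's closure size = 1 (its accept is not ε-reachable, so the closure stops there)
  y·z — |ε-closure| equals the left operand's closure size = 1 (its accept is not ε-reachable, so the closure stops there)
  x|y·z — new start ε-reaches every alternative's start; none of them accept ε, so the new accept is not reached: |ε-closure| = 1 + 1 + 1 = 3
  (x|y·z)* — new start has ε-edges to the inner start and to the new accept, so |ε-closure| = 2 + 3 = 5
  y·(x|z)|(x|y·z)*|z — new start ε-reaches every alternative's start; at least one alternative accepts ε, so the union's new accept is reached too: |ε-closure| = 1 + 1 + 5 + 1 + 1 = 9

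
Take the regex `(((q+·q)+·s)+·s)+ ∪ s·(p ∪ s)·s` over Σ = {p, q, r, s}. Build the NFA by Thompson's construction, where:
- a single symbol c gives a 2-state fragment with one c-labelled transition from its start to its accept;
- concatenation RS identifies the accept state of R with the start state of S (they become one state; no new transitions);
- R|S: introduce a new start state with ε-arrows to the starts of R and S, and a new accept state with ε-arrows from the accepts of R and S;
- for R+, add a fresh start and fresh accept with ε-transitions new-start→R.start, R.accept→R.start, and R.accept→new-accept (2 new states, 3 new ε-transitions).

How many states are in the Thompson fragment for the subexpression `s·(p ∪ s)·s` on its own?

8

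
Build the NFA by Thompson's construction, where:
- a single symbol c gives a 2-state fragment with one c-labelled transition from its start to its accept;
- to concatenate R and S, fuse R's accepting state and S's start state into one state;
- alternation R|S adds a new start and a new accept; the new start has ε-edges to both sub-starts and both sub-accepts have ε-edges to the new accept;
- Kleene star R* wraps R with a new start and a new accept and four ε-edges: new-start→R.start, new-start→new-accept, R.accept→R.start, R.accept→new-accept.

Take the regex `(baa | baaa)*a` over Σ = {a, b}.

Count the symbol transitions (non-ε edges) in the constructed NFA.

Per subexpression:
Each of the 8 symbol leaves contributes exactly 1 symbol transition.
  baa : 3 symbol transitions
  baaa : 4 symbol transitions
  baa | baaa : 7 symbol transitions
  (baa | baaa)* : 7 symbol transitions
  (baa | baaa)*a : 8 symbol transitions

8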